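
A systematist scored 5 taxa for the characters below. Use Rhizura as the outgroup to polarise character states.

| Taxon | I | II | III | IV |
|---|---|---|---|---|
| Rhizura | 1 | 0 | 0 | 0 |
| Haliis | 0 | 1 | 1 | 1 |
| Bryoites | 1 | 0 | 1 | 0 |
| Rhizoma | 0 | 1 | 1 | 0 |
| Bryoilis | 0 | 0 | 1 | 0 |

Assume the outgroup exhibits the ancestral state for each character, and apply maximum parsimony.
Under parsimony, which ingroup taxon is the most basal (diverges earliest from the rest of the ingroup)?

Character polarity is set by the outgroup: the derived state is whichever differs from the outgroup's state, so for I the derived state is '0', and for the remaining characters it is '1'.
Only Bryoilis, Haliis, and Rhizoma show the derived state '0' for I, supporting them as a clade.
II: derived state '1' in Haliis and Rhizoma only — synapomorphy for {Haliis, Rhizoma}.
III (derived state '1') is shared by all ingroup taxa — unites the whole ingroup.
IV (derived state '1') is unique to Haliis (autapomorphy; uninformative for grouping).
Most parsimonious ingroup topology: (((Haliis,Rhizoma),Bryoilis),Bryoites).
Bryoites is sister to the clade containing all other ingroup taxa, so it is the earliest-diverging (most basal) ingroup lineage.

Bryoites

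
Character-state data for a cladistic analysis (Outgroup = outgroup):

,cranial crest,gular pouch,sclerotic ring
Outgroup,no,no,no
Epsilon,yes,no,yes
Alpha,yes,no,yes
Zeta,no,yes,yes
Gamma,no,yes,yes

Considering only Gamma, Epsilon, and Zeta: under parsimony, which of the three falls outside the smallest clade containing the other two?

Epsilon

The outgroup has state 'no' for every character, so 'yes' is the derived state throughout.
Only Alpha and Epsilon show the derived state 'yes' for cranial crest, supporting them as a clade.
gular pouch (derived state 'yes') is shared by Gamma and Zeta — a synapomorphy uniting that clade.
All ingroup taxa share the derived state 'yes' for sclerotic ring; it defines the ingroup but does not resolve relationships within it.
Most parsimonious ingroup topology: ((Epsilon,Alpha),(Zeta,Gamma)).
Gamma and Zeta share a more recent common ancestor with each other than either does with Epsilon, so Epsilon is the least closely related of the three.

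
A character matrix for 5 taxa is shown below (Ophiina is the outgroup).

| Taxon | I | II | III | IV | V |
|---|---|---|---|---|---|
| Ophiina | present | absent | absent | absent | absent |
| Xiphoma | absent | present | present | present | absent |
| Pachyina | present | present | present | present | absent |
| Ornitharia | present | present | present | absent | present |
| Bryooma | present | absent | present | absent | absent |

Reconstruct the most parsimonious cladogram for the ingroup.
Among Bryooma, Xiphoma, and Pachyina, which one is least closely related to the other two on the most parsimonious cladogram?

Character polarity is set by the outgroup: the derived state is whichever differs from the outgroup's state, so for I the derived state is 'absent', and for the remaining characters it is 'present'.
I (derived state 'absent') is unique to Xiphoma (autapomorphy; uninformative for grouping).
II: derived state 'present' in Ornitharia, Pachyina, and Xiphoma only — synapomorphy for {Ornitharia, Pachyina, Xiphoma}.
All ingroup taxa share the derived state 'present' for III; it defines the ingroup but does not resolve relationships within it.
Only Pachyina and Xiphoma show the derived state 'present' for IV, supporting them as a clade.
V: derived state 'present' in Ornitharia only — an autapomorphy, so it tells us nothing about relationships among taxa.
Most parsimonious ingroup topology: (((Xiphoma,Pachyina),Ornitharia),Bryooma).
Pachyina and Xiphoma share a more recent common ancestor with each other than either does with Bryooma, so Bryooma is the least closely related of the three.

Bryooma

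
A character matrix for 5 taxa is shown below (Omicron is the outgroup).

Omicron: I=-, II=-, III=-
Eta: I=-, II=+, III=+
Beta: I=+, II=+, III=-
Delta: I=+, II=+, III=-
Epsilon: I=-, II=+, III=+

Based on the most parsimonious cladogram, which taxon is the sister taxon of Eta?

The outgroup has state '-' for every character, so '+' is the derived state throughout.
I (derived state '+') is shared by Beta and Delta — a synapomorphy uniting that clade.
II (derived state '+') is shared by all ingroup taxa — unites the whole ingroup.
III: derived state '+' in Epsilon and Eta only — synapomorphy for {Epsilon, Eta}.
Most parsimonious ingroup topology: ((Eta,Epsilon),(Beta,Delta)).
Eta and Epsilon form a cherry on this tree, so they are sister taxa.

Epsilon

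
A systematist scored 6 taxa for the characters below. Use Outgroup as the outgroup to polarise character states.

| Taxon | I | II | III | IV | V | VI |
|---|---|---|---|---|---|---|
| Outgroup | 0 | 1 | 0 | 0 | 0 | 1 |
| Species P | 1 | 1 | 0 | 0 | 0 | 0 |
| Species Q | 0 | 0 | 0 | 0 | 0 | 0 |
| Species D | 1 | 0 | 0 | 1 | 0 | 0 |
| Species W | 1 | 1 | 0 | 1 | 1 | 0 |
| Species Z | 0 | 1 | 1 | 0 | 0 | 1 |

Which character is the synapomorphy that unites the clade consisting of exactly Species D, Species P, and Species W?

I

Character polarity is set by the outgroup: the derived state is whichever differs from the outgroup's state, so for II, VI the derived state is '0', and for the remaining characters it is '1'.
I (derived state '1') is shared by Species D, Species P, and Species W — a synapomorphy uniting that clade.
II (state '0') occurs in Species D and Species Q but conflicts with the nesting implied by the other characters — most parsimoniously interpreted as homoplasy.
III (derived state '1') is unique to Species Z (autapomorphy; uninformative for grouping).
Only Species D and Species W show the derived state '1' for IV, supporting them as a clade.
V (derived state '1') is unique to Species W (autapomorphy; uninformative for grouping).
Only Species D, Species P, Species Q, and Species W show the derived state '0' for VI, supporting them as a clade.
Most parsimonious ingroup topology: (((Species P,(Species D,Species W)),Species Q),Species Z).
The clade {Species D, Species P, Species W} is supported by I: its derived state '1' occurs in exactly those taxa and in no other taxon (including the outgroup).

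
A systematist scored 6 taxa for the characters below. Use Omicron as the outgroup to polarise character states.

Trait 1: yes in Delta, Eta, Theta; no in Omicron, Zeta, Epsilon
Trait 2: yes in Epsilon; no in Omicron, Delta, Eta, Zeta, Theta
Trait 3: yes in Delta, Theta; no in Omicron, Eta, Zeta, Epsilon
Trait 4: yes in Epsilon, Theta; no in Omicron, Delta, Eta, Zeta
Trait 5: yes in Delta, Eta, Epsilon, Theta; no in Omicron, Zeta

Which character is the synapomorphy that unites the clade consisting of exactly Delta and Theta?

Trait 3

The outgroup has state 'no' for every character, so 'yes' is the derived state throughout.
Trait 1: derived state 'yes' in Delta, Eta, and Theta only — synapomorphy for {Delta, Eta, Theta}.
Trait 2: derived state 'yes' in Epsilon only — an autapomorphy, so it tells us nothing about relationships among taxa.
Only Delta and Theta show the derived state 'yes' for Trait 3, supporting them as a clade.
Trait 4 (state 'yes') occurs in Epsilon and Theta but conflicts with the nesting implied by the other characters — most parsimoniously interpreted as homoplasy.
Trait 5: derived state 'yes' in Delta, Epsilon, Eta, and Theta only — synapomorphy for {Delta, Epsilon, Eta, Theta}.
Most parsimonious ingroup topology: ((((Delta,Theta),Eta),Epsilon),Zeta).
The clade {Delta, Theta} is supported by Trait 3: its derived state 'yes' occurs in exactly those taxa and in no other taxon (including the outgroup).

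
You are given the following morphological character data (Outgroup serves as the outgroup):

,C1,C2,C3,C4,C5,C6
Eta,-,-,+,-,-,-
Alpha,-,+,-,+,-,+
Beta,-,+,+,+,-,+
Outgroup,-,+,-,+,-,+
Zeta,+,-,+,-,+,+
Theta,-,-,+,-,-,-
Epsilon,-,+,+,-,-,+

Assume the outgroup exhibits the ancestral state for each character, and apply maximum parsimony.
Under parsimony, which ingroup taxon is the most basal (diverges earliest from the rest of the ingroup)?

Character polarity is set by the outgroup: the derived state is whichever differs from the outgroup's state, so for C2, C4, C6 the derived state is '-', and for the remaining characters it is '+'.
C1 (derived state '+') is unique to Zeta (autapomorphy; uninformative for grouping).
C2 (derived state '-') is shared by Eta, Theta, and Zeta — a synapomorphy uniting that clade.
Only Beta, Epsilon, Eta, Theta, and Zeta show the derived state '+' for C3, supporting them as a clade.
C4: derived state '-' in Epsilon, Eta, Theta, and Zeta only — synapomorphy for {Epsilon, Eta, Theta, Zeta}.
C5: derived state '+' in Zeta only — an autapomorphy, so it tells us nothing about relationships among taxa.
C6 (derived state '-') is shared by Eta and Theta — a synapomorphy uniting that clade.
Most parsimonious ingroup topology: (((Epsilon,((Eta,Theta),Zeta)),Beta),Alpha).
Alpha is sister to the clade containing all other ingroup taxa, so it is the earliest-diverging (most basal) ingroup lineage.

Alpha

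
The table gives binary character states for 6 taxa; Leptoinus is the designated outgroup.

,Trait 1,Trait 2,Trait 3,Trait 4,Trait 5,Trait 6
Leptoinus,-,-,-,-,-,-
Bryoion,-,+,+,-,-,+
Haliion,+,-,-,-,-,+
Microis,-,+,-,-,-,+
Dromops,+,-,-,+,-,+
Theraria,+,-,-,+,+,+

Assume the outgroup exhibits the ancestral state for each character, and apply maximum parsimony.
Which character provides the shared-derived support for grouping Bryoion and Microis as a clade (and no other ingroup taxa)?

The outgroup has state '-' for every character, so '+' is the derived state throughout.
Only Dromops, Haliion, and Theraria show the derived state '+' for Trait 1, supporting them as a clade.
Trait 2 (derived state '+') is shared by Bryoion and Microis — a synapomorphy uniting that clade.
Trait 3: derived state '+' in Bryoion only — an autapomorphy, so it tells us nothing about relationships among taxa.
Only Dromops and Theraria show the derived state '+' for Trait 4, supporting them as a clade.
Trait 5 (derived state '+') is unique to Theraria (autapomorphy; uninformative for grouping).
Trait 6 (derived state '+') is shared by all ingroup taxa — unites the whole ingroup.
Most parsimonious ingroup topology: ((Bryoion,Microis),(Haliion,(Dromops,Theraria))).
The clade {Bryoion, Microis} is supported by Trait 2: its derived state '+' occurs in exactly those taxa and in no other taxon (including the outgroup).

Trait 2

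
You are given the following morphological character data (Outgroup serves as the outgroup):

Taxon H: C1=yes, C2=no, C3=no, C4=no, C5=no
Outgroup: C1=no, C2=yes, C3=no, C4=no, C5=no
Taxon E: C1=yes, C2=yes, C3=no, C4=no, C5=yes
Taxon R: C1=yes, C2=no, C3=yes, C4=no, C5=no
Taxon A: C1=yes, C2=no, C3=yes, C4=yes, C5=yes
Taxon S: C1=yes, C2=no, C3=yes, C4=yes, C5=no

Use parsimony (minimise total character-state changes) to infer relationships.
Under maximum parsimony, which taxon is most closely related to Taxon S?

Character polarity is set by the outgroup: the derived state is whichever differs from the outgroup's state, so for C2 the derived state is 'no', and for the remaining characters it is 'yes'.
All ingroup taxa share the derived state 'yes' for C1; it defines the ingroup but does not resolve relationships within it.
C2: derived state 'no' in Taxon A, Taxon H, Taxon R, and Taxon S only — synapomorphy for {Taxon A, Taxon H, Taxon R, Taxon S}.
C3 (derived state 'yes') is shared by Taxon A, Taxon R, and Taxon S — a synapomorphy uniting that clade.
Only Taxon A and Taxon S show the derived state 'yes' for C4, supporting them as a clade.
C5 (state 'yes') occurs in Taxon A and Taxon E but conflicts with the nesting implied by the other characters — most parsimoniously interpreted as homoplasy.
Most parsimonious ingroup topology: ((Taxon H,((Taxon A,Taxon S),Taxon R)),Taxon E).
Taxon S and Taxon A form a cherry on this tree, so they are sister taxa.

Taxon A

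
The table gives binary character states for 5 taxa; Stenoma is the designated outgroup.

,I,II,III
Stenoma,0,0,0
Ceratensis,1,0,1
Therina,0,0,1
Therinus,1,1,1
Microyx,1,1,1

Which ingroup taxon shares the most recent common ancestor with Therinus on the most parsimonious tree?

The outgroup has state '0' for every character, so '1' is the derived state throughout.
I: derived state '1' in Ceratensis, Microyx, and Therinus only — synapomorphy for {Ceratensis, Microyx, Therinus}.
II: derived state '1' in Microyx and Therinus only — synapomorphy for {Microyx, Therinus}.
All ingroup taxa share the derived state '1' for III; it defines the ingroup but does not resolve relationships within it.
Most parsimonious ingroup topology: ((Ceratensis,(Therinus,Microyx)),Therina).
Therinus and Microyx form a cherry on this tree, so they are sister taxa.

Microyx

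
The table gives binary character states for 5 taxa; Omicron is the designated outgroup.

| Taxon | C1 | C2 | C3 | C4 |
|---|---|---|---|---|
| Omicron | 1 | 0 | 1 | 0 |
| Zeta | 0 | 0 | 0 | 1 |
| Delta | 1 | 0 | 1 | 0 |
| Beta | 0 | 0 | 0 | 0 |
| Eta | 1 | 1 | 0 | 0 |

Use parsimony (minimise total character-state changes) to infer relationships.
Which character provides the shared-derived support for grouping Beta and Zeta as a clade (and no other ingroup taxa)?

C1

Character polarity is set by the outgroup: the derived state is whichever differs from the outgroup's state, so for C1, C3 the derived state is '0', and for the remaining characters it is '1'.
C1 (derived state '0') is shared by Beta and Zeta — a synapomorphy uniting that clade.
C2 (derived state '1') is unique to Eta (autapomorphy; uninformative for grouping).
Only Beta, Eta, and Zeta show the derived state '0' for C3, supporting them as a clade.
C4: derived state '1' in Zeta only — an autapomorphy, so it tells us nothing about relationships among taxa.
Most parsimonious ingroup topology: (((Zeta,Beta),Eta),Delta).
The clade {Beta, Zeta} is supported by C1: its derived state '0' occurs in exactly those taxa and in no other taxon (including the outgroup).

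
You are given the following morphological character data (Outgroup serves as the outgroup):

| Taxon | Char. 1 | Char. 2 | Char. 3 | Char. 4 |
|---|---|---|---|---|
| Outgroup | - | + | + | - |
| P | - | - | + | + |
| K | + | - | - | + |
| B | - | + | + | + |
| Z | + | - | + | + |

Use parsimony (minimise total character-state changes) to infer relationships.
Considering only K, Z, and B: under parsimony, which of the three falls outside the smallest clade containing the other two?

Character polarity is set by the outgroup: the derived state is whichever differs from the outgroup's state, so for Char. 2, Char. 3 the derived state is '-', and for the remaining characters it is '+'.
Char. 1: derived state '+' in K and Z only — synapomorphy for {K, Z}.
Only K, P, and Z show the derived state '-' for Char. 2, supporting them as a clade.
Char. 3 (derived state '-') is unique to K (autapomorphy; uninformative for grouping).
Char. 4 (derived state '+') is shared by all ingroup taxa — unites the whole ingroup.
Most parsimonious ingroup topology: ((P,(K,Z)),B).
K and Z share a more recent common ancestor with each other than either does with B, so B is the least closely related of the three.

B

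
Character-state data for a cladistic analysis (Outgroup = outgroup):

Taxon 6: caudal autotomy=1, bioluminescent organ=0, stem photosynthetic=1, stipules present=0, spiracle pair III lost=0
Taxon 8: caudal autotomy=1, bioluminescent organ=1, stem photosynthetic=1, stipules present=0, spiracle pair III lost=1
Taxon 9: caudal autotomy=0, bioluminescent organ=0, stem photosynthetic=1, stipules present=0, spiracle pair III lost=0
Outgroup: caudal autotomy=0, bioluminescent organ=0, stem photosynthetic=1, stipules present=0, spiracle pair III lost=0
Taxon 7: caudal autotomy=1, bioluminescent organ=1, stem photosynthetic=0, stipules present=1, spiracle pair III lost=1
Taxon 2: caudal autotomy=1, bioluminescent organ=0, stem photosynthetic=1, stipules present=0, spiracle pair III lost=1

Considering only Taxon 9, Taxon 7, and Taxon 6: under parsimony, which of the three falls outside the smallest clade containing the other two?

Taxon 9

Character polarity is set by the outgroup: the derived state is whichever differs from the outgroup's state, so for stem photosynthetic the derived state is '0', and for the remaining characters it is '1'.
caudal autotomy (derived state '1') is shared by Taxon 2, Taxon 6, Taxon 7, and Taxon 8 — a synapomorphy uniting that clade.
Only Taxon 7 and Taxon 8 show the derived state '1' for bioluminescent organ, supporting them as a clade.
stem photosynthetic: derived state '0' in Taxon 7 only — an autapomorphy, so it tells us nothing about relationships among taxa.
stipules present: derived state '1' in Taxon 7 only — an autapomorphy, so it tells us nothing about relationships among taxa.
Only Taxon 2, Taxon 7, and Taxon 8 show the derived state '1' for spiracle pair III lost, supporting them as a clade.
Most parsimonious ingroup topology: (Taxon 9,(((Taxon 8,Taxon 7),Taxon 2),Taxon 6)).
Taxon 7 and Taxon 6 share a more recent common ancestor with each other than either does with Taxon 9, so Taxon 9 is the least closely related of the three.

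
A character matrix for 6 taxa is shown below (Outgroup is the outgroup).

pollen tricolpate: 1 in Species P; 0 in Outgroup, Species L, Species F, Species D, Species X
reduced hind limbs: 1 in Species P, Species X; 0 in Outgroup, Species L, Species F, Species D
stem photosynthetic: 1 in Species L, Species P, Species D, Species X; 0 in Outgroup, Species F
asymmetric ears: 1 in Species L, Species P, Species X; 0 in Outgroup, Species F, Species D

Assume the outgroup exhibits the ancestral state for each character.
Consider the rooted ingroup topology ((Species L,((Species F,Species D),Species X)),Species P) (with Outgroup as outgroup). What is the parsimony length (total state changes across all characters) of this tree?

7

Map each character onto ((Species L,((Species F,Species D),Species X)),Species P) (rooted by Outgroup) and count the minimum state changes it requires (Fitch parsimony):
pollen tricolpate: 1; reduced hind limbs: 2; stem photosynthetic: 2; asymmetric ears: 2.
Total tree length = 7.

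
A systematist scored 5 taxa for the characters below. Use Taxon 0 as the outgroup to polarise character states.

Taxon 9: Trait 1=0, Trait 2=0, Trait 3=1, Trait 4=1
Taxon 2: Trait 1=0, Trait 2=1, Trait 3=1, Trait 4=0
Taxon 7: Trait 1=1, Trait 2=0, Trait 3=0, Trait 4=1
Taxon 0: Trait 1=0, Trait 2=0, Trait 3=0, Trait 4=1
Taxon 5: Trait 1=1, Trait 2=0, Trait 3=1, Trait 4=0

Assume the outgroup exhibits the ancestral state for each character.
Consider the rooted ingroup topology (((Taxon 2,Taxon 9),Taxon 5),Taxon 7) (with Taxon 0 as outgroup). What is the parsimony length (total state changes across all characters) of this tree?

Map each character onto (((Taxon 2,Taxon 9),Taxon 5),Taxon 7) (rooted by Taxon 0) and count the minimum state changes it requires (Fitch parsimony):
Trait 1: 2; Trait 2: 1; Trait 3: 1; Trait 4: 2.
Total tree length = 6.

6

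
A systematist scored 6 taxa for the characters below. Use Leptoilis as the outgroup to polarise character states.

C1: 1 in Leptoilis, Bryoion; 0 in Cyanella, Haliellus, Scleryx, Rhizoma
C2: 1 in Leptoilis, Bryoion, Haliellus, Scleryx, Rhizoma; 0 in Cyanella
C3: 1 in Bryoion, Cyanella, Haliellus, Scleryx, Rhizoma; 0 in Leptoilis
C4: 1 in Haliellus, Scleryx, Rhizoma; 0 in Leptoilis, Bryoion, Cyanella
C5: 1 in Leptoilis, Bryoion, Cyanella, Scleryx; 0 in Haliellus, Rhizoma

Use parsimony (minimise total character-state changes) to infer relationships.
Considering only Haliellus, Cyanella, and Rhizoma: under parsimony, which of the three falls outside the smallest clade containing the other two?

Character polarity is set by the outgroup: the derived state is whichever differs from the outgroup's state, so for C1, C2, C5 the derived state is '0', and for the remaining characters it is '1'.
C1 (derived state '0') is shared by Cyanella, Haliellus, Rhizoma, and Scleryx — a synapomorphy uniting that clade.
C2: derived state '0' in Cyanella only — an autapomorphy, so it tells us nothing about relationships among taxa.
C3 (derived state '1') is shared by all ingroup taxa — unites the whole ingroup.
Only Haliellus, Rhizoma, and Scleryx show the derived state '1' for C4, supporting them as a clade.
Only Haliellus and Rhizoma show the derived state '0' for C5, supporting them as a clade.
Most parsimonious ingroup topology: (Bryoion,(Cyanella,((Haliellus,Rhizoma),Scleryx))).
Haliellus and Rhizoma share a more recent common ancestor with each other than either does with Cyanella, so Cyanella is the least closely related of the three.

Cyanella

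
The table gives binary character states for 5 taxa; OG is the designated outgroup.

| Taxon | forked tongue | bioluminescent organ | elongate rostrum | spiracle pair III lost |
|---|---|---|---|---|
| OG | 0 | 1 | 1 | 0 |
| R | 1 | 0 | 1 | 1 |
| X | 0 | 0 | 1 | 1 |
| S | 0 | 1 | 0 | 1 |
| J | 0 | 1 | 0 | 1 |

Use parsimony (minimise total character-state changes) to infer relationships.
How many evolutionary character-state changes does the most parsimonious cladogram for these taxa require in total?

4

Character polarity is set by the outgroup: the derived state is whichever differs from the outgroup's state, so for bioluminescent organ, elongate rostrum the derived state is '0', and for the remaining characters it is '1'.
forked tongue: derived state '1' in R only — an autapomorphy, so it tells us nothing about relationships among taxa.
bioluminescent organ: derived state '0' in R and X only — synapomorphy for {R, X}.
Only J and S show the derived state '0' for elongate rostrum, supporting them as a clade.
All ingroup taxa share the derived state '1' for spiracle pair III lost; it defines the ingroup but does not resolve relationships within it.
Most parsimonious ingroup topology: ((R,X),(S,J)).
Changes per character on this tree: forked tongue: 1; bioluminescent organ: 1; elongate rostrum: 1; spiracle pair III lost: 1.
Total = 4.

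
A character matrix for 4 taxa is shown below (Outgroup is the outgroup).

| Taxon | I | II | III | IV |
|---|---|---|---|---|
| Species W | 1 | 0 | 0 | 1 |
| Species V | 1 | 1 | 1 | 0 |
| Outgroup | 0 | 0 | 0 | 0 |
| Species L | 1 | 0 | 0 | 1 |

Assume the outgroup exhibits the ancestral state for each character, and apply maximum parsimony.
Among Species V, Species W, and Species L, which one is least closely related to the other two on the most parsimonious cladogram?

The outgroup has state '0' for every character, so '1' is the derived state throughout.
I (derived state '1') is shared by all ingroup taxa — unites the whole ingroup.
II: derived state '1' in Species V only — an autapomorphy, so it tells us nothing about relationships among taxa.
III (derived state '1') is unique to Species V (autapomorphy; uninformative for grouping).
Only Species L and Species W show the derived state '1' for IV, supporting them as a clade.
Most parsimonious ingroup topology: ((Species W,Species L),Species V).
Species W and Species L share a more recent common ancestor with each other than either does with Species V, so Species V is the least closely related of the three.

Species V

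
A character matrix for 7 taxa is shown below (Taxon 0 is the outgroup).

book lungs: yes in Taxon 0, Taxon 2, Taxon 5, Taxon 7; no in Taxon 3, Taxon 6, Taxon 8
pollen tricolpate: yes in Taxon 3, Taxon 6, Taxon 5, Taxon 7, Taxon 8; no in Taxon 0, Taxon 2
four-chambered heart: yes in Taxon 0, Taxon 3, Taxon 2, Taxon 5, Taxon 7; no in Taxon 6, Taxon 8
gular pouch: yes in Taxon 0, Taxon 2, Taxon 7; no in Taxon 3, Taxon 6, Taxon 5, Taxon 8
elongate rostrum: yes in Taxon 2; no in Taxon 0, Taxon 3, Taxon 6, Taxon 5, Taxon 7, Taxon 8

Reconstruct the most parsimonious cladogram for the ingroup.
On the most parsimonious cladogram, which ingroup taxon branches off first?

Taxon 2

Character polarity is set by the outgroup: the derived state is whichever differs from the outgroup's state, so for book lungs, four-chambered heart, gular pouch the derived state is 'no', and for the remaining characters it is 'yes'.
book lungs (derived state 'no') is shared by Taxon 3, Taxon 6, and Taxon 8 — a synapomorphy uniting that clade.
pollen tricolpate: derived state 'yes' in Taxon 3, Taxon 5, Taxon 6, Taxon 7, and Taxon 8 only — synapomorphy for {Taxon 3, Taxon 5, Taxon 6, Taxon 7, Taxon 8}.
four-chambered heart: derived state 'no' in Taxon 6 and Taxon 8 only — synapomorphy for {Taxon 6, Taxon 8}.
gular pouch (derived state 'no') is shared by Taxon 3, Taxon 5, Taxon 6, and Taxon 8 — a synapomorphy uniting that clade.
elongate rostrum: derived state 'yes' in Taxon 2 only — an autapomorphy, so it tells us nothing about relationships among taxa.
Most parsimonious ingroup topology: ((((Taxon 3,(Taxon 6,Taxon 8)),Taxon 5),Taxon 7),Taxon 2).
Taxon 2 is sister to the clade containing all other ingroup taxa, so it is the earliest-diverging (most basal) ingroup lineage.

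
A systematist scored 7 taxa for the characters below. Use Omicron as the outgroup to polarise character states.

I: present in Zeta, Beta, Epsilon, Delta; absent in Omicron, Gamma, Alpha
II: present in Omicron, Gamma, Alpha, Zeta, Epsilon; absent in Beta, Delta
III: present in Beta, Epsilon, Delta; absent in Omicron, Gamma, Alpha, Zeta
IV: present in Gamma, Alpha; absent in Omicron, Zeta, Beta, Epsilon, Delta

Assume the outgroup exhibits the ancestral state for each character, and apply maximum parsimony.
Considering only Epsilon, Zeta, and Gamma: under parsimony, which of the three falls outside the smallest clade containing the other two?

Character polarity is set by the outgroup: the derived state is whichever differs from the outgroup's state, so for II the derived state is 'absent', and for the remaining characters it is 'present'.
I (derived state 'present') is shared by Beta, Delta, Epsilon, and Zeta — a synapomorphy uniting that clade.
Only Beta and Delta show the derived state 'absent' for II, supporting them as a clade.
III (derived state 'present') is shared by Beta, Delta, and Epsilon — a synapomorphy uniting that clade.
IV: derived state 'present' in Alpha and Gamma only — synapomorphy for {Alpha, Gamma}.
Most parsimonious ingroup topology: ((Gamma,Alpha),(Zeta,((Beta,Delta),Epsilon))).
Zeta and Epsilon share a more recent common ancestor with each other than either does with Gamma, so Gamma is the least closely related of the three.

Gamma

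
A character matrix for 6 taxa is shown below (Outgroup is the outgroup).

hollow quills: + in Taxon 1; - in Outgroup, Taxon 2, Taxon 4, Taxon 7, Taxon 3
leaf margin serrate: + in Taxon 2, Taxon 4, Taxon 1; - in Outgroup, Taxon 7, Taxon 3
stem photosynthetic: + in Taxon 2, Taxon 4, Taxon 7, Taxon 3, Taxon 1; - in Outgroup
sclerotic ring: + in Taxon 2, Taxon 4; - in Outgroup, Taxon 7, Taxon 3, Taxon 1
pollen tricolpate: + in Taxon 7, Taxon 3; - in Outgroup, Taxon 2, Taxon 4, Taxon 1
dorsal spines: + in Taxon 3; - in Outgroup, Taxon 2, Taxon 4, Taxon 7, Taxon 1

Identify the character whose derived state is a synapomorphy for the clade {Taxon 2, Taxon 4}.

sclerotic ring

The outgroup has state '-' for every character, so '+' is the derived state throughout.
hollow quills (derived state '+') is unique to Taxon 1 (autapomorphy; uninformative for grouping).
leaf margin serrate (derived state '+') is shared by Taxon 1, Taxon 2, and Taxon 4 — a synapomorphy uniting that clade.
All ingroup taxa share the derived state '+' for stem photosynthetic; it defines the ingroup but does not resolve relationships within it.
sclerotic ring (derived state '+') is shared by Taxon 2 and Taxon 4 — a synapomorphy uniting that clade.
Only Taxon 3 and Taxon 7 show the derived state '+' for pollen tricolpate, supporting them as a clade.
dorsal spines: derived state '+' in Taxon 3 only — an autapomorphy, so it tells us nothing about relationships among taxa.
Most parsimonious ingroup topology: (((Taxon 2,Taxon 4),Taxon 1),(Taxon 7,Taxon 3)).
The clade {Taxon 2, Taxon 4} is supported by sclerotic ring: its derived state '+' occurs in exactly those taxa and in no other taxon (including the outgroup).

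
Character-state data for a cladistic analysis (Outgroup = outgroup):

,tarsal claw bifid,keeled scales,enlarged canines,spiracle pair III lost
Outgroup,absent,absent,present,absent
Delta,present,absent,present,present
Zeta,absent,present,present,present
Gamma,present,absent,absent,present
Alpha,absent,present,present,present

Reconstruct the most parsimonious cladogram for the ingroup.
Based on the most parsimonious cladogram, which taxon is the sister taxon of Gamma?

Character polarity is set by the outgroup: the derived state is whichever differs from the outgroup's state, so for enlarged canines the derived state is 'absent', and for the remaining characters it is 'present'.
tarsal claw bifid: derived state 'present' in Delta and Gamma only — synapomorphy for {Delta, Gamma}.
Only Alpha and Zeta show the derived state 'present' for keeled scales, supporting them as a clade.
enlarged canines: derived state 'absent' in Gamma only — an autapomorphy, so it tells us nothing about relationships among taxa.
spiracle pair III lost (derived state 'present') is shared by all ingroup taxa — unites the whole ingroup.
Most parsimonious ingroup topology: ((Delta,Gamma),(Zeta,Alpha)).
Gamma and Delta form a cherry on this tree, so they are sister taxa.

Delta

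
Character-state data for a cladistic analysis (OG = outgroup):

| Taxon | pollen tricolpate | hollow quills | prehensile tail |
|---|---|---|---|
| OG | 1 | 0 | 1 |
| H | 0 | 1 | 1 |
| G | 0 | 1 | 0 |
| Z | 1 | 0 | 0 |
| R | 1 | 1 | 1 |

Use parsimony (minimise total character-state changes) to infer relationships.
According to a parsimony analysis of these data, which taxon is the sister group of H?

Character polarity is set by the outgroup: the derived state is whichever differs from the outgroup's state, so for pollen tricolpate, prehensile tail the derived state is '0', and for the remaining characters it is '1'.
pollen tricolpate (derived state '0') is shared by G and H — a synapomorphy uniting that clade.
hollow quills: derived state '1' in G, H, and R only — synapomorphy for {G, H, R}.
prehensile tail (state '0') occurs in G and Z but conflicts with the nesting implied by the other characters — most parsimoniously interpreted as homoplasy.
Most parsimonious ingroup topology: (((H,G),R),Z).
H and G form a cherry on this tree, so they are sister taxa.

G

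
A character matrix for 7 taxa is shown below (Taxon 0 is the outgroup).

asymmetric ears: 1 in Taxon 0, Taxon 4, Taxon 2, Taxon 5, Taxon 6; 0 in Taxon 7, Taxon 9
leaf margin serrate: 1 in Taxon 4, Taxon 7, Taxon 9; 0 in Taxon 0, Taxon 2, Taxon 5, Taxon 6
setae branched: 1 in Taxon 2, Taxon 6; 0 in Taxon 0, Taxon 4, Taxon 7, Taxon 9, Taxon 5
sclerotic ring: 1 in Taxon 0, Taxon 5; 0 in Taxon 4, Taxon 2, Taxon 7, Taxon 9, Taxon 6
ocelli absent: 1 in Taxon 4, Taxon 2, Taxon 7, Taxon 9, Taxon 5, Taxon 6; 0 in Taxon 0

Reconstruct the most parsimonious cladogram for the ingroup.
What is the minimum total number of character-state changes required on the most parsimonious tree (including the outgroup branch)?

Character polarity is set by the outgroup: the derived state is whichever differs from the outgroup's state, so for asymmetric ears, sclerotic ring the derived state is '0', and for the remaining characters it is '1'.
asymmetric ears (derived state '0') is shared by Taxon 7 and Taxon 9 — a synapomorphy uniting that clade.
leaf margin serrate (derived state '1') is shared by Taxon 4, Taxon 7, and Taxon 9 — a synapomorphy uniting that clade.
setae branched (derived state '1') is shared by Taxon 2 and Taxon 6 — a synapomorphy uniting that clade.
Only Taxon 2, Taxon 4, Taxon 6, Taxon 7, and Taxon 9 show the derived state '0' for sclerotic ring, supporting them as a clade.
All ingroup taxa share the derived state '1' for ocelli absent; it defines the ingroup but does not resolve relationships within it.
Most parsimonious ingroup topology: (((Taxon 4,(Taxon 7,Taxon 9)),(Taxon 2,Taxon 6)),Taxon 5).
Changes per character on this tree: asymmetric ears: 1; leaf margin serrate: 1; setae branched: 1; sclerotic ring: 1; ocelli absent: 1.
Total = 5.

5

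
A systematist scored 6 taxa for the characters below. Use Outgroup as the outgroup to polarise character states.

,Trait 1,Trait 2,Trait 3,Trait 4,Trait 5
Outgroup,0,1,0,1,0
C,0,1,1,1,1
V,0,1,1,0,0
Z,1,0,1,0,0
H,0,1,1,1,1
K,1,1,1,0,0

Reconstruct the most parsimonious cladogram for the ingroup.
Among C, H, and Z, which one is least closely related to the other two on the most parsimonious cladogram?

Character polarity is set by the outgroup: the derived state is whichever differs from the outgroup's state, so for Trait 2, Trait 4 the derived state is '0', and for the remaining characters it is '1'.
Only K and Z show the derived state '1' for Trait 1, supporting them as a clade.
Trait 2 (derived state '0') is unique to Z (autapomorphy; uninformative for grouping).
Trait 3 (derived state '1') is shared by all ingroup taxa — unites the whole ingroup.
Trait 4: derived state '0' in K, V, and Z only — synapomorphy for {K, V, Z}.
Only C and H show the derived state '1' for Trait 5, supporting them as a clade.
Most parsimonious ingroup topology: ((C,H),(V,(Z,K))).
C and H share a more recent common ancestor with each other than either does with Z, so Z is the least closely related of the three.

Z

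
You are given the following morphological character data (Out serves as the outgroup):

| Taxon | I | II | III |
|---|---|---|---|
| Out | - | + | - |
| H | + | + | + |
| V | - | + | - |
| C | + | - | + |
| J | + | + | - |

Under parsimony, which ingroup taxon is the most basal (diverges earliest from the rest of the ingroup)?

Character polarity is set by the outgroup: the derived state is whichever differs from the outgroup's state, so for II the derived state is '-', and for the remaining characters it is '+'.
I (derived state '+') is shared by C, H, and J — a synapomorphy uniting that clade.
II (derived state '-') is unique to C (autapomorphy; uninformative for grouping).
Only C and H show the derived state '+' for III, supporting them as a clade.
Most parsimonious ingroup topology: (((H,C),J),V).
V is sister to the clade containing all other ingroup taxa, so it is the earliest-diverging (most basal) ingroup lineage.

V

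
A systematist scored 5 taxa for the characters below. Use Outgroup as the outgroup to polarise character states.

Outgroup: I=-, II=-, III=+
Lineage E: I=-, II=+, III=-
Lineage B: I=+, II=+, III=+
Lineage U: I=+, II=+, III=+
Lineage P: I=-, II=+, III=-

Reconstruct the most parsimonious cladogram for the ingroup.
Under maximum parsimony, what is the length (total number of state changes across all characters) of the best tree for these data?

Character polarity is set by the outgroup: the derived state is whichever differs from the outgroup's state, so for III the derived state is '-', and for the remaining characters it is '+'.
Only Lineage B and Lineage U show the derived state '+' for I, supporting them as a clade.
All ingroup taxa share the derived state '+' for II; it defines the ingroup but does not resolve relationships within it.
III: derived state '-' in Lineage E and Lineage P only — synapomorphy for {Lineage E, Lineage P}.
Most parsimonious ingroup topology: ((Lineage E,Lineage P),(Lineage B,Lineage U)).
Changes per character on this tree: I: 1; II: 1; III: 1.
Total = 3.

3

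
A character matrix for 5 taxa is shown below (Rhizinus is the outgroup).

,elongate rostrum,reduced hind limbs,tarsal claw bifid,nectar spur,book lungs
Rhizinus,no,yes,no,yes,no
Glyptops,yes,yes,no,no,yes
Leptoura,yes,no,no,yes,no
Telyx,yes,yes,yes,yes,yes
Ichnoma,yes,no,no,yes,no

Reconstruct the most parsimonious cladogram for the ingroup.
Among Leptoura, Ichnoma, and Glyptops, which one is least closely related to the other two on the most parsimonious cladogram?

Glyptops

Character polarity is set by the outgroup: the derived state is whichever differs from the outgroup's state, so for reduced hind limbs, nectar spur the derived state is 'no', and for the remaining characters it is 'yes'.
All ingroup taxa share the derived state 'yes' for elongate rostrum; it defines the ingroup but does not resolve relationships within it.
reduced hind limbs (derived state 'no') is shared by Ichnoma and Leptoura — a synapomorphy uniting that clade.
tarsal claw bifid: derived state 'yes' in Telyx only — an autapomorphy, so it tells us nothing about relationships among taxa.
nectar spur (derived state 'no') is unique to Glyptops (autapomorphy; uninformative for grouping).
Only Glyptops and Telyx show the derived state 'yes' for book lungs, supporting them as a clade.
Most parsimonious ingroup topology: ((Glyptops,Telyx),(Leptoura,Ichnoma)).
Leptoura and Ichnoma share a more recent common ancestor with each other than either does with Glyptops, so Glyptops is the least closely related of the three.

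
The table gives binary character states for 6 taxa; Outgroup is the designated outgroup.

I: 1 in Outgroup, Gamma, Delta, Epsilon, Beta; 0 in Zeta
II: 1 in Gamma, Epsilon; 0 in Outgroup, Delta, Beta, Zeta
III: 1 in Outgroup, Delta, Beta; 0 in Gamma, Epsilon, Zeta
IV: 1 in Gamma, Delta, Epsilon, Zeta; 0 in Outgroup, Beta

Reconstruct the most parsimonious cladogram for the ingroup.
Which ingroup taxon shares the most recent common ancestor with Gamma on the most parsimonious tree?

Epsilon

Character polarity is set by the outgroup: the derived state is whichever differs from the outgroup's state, so for I, III the derived state is '0', and for the remaining characters it is '1'.
I: derived state '0' in Zeta only — an autapomorphy, so it tells us nothing about relationships among taxa.
II: derived state '1' in Epsilon and Gamma only — synapomorphy for {Epsilon, Gamma}.
Only Epsilon, Gamma, and Zeta show the derived state '0' for III, supporting them as a clade.
IV: derived state '1' in Delta, Epsilon, Gamma, and Zeta only — synapomorphy for {Delta, Epsilon, Gamma, Zeta}.
Most parsimonious ingroup topology: ((((Gamma,Epsilon),Zeta),Delta),Beta).
Gamma and Epsilon form a cherry on this tree, so they are sister taxa.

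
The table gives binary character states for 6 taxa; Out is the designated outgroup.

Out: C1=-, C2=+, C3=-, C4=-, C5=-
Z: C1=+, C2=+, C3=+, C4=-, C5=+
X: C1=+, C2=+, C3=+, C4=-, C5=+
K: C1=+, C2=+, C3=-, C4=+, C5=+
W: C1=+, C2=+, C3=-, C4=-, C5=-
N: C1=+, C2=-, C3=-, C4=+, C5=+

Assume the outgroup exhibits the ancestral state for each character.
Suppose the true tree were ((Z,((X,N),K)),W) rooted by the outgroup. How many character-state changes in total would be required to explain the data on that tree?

7

Map each character onto ((Z,((X,N),K)),W) (rooted by Out) and count the minimum state changes it requires (Fitch parsimony):
C1: 1; C2: 1; C3: 2; C4: 2; C5: 1.
Total tree length = 7.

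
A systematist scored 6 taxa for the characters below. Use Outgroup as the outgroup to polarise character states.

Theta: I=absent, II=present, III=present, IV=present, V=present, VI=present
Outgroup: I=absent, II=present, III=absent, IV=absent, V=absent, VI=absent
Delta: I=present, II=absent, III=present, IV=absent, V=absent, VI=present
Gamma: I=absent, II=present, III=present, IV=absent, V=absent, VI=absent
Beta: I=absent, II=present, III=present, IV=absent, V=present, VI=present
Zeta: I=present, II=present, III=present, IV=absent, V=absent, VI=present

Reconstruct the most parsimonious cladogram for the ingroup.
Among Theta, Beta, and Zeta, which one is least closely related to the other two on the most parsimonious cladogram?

Character polarity is set by the outgroup: the derived state is whichever differs from the outgroup's state, so for II the derived state is 'absent', and for the remaining characters it is 'present'.
Only Delta and Zeta show the derived state 'present' for I, supporting them as a clade.
II (derived state 'absent') is unique to Delta (autapomorphy; uninformative for grouping).
III (derived state 'present') is shared by all ingroup taxa — unites the whole ingroup.
IV (derived state 'present') is unique to Theta (autapomorphy; uninformative for grouping).
V (derived state 'present') is shared by Beta and Theta — a synapomorphy uniting that clade.
VI: derived state 'present' in Beta, Delta, Theta, and Zeta only — synapomorphy for {Beta, Delta, Theta, Zeta}.
Most parsimonious ingroup topology: (((Beta,Theta),(Delta,Zeta)),Gamma).
Theta and Beta share a more recent common ancestor with each other than either does with Zeta, so Zeta is the least closely related of the three.

Zeta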